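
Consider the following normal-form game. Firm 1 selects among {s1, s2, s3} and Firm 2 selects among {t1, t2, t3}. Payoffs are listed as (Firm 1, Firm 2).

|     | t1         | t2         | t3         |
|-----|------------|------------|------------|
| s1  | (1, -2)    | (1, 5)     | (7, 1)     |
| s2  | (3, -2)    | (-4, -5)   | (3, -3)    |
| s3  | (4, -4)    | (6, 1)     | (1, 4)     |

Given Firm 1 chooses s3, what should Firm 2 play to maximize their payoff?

t3

With Firm 1 fixed at s3, Firm 2's payoffs are: t1 → -4, t2 → 1, t3 → 4.
The maximum is 4, achieved by t3.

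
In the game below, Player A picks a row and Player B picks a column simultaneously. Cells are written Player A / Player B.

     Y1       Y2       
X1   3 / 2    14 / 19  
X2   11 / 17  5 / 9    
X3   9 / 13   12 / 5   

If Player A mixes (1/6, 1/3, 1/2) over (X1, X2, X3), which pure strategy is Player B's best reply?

Y1

Player B's best reply maximizes expected payoff against the mix.
Y1: (1/6)·2 + (1/3)·17 + (1/2)·13 = 25/2
Y2: (1/6)·19 + (1/3)·9 + (1/2)·5 = 26/3
Highest expected payoff is 25/2, from Y1.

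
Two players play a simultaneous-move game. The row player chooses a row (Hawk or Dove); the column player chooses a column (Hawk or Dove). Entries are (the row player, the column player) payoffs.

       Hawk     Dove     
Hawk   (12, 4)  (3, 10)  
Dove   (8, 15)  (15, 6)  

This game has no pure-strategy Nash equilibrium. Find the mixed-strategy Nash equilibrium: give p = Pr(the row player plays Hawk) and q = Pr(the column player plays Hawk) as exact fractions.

In a mixed NE each player is indifferent between their pure strategies, so the opponent's mix sets the indifference.
The column player indifferent between Hawk and Dove: p·4 + (1−p)·15 = p·10 + (1−p)·6 ⟹ 15 + (-11)p = 6 + 4p ⟹ p = 3/5.
The row player indifferent between Hawk and Dove: q·12 + (1−q)·3 = q·8 + (1−q)·15 ⟹ 3 + 9q = 15 + (-7)q ⟹ q = 3/4.

p = 3/5, q = 3/4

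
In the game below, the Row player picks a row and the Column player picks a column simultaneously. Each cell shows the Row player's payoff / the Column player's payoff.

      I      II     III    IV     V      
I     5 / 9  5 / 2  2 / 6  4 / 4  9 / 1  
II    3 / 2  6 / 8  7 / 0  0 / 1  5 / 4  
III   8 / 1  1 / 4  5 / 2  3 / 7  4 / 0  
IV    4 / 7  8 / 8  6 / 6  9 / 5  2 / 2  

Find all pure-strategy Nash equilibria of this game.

(IV, II)

Find each player's best response to every opponent strategy; NE are the intersections.
The Row player's best responses — vs I: III (payoff 8); vs II: IV (payoff 8); vs III: II (payoff 7); vs IV: IV (payoff 9); vs V: I (payoff 9).
The Column player's best responses — vs I: I (payoff 9); vs II: II (payoff 8); vs III: IV (payoff 7); vs IV: II (payoff 8).
The only mutual best response is (IV, II); neither player gains by switching there.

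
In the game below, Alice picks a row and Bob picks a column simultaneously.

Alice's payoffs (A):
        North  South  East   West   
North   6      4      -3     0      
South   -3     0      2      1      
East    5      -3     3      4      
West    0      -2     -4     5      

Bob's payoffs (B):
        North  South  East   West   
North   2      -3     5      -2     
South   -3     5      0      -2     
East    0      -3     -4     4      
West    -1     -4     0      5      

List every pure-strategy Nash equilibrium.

A profile is a Nash equilibrium when each player is best-responding to the other.
Alice's best responses — vs North: North (payoff 6); vs South: North (payoff 4); vs East: East (payoff 3); vs West: West (payoff 5).
Bob's best responses — vs North: East (payoff 5); vs South: South (payoff 5); vs East: West (payoff 4); vs West: West (payoff 5).
The only mutual best response is (West, West); neither player gains by switching there.

(West, West)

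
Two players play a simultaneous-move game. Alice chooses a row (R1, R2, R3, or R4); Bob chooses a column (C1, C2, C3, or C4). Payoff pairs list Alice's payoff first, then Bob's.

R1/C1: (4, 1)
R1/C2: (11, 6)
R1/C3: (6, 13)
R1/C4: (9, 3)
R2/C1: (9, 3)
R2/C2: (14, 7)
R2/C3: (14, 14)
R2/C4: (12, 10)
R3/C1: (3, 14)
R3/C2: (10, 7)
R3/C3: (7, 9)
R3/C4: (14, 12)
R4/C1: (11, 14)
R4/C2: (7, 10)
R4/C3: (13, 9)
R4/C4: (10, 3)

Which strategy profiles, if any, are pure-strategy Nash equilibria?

Check mutual best responses: a cell is a NE iff neither player can gain by unilaterally deviating.
Alice's best responses — vs C1: R4 (payoff 11); vs C2: R2 (payoff 14); vs C3: R2 (payoff 14); vs C4: R3 (payoff 14).
Bob's best responses — vs R1: C3 (payoff 13); vs R2: C3 (payoff 14); vs R3: C1 (payoff 14); vs R4: C1 (payoff 14).
Mutual best responses occur at (R2, C3) and (R4, C1); at each, neither player gains by switching.

(R2, C3) and (R4, C1)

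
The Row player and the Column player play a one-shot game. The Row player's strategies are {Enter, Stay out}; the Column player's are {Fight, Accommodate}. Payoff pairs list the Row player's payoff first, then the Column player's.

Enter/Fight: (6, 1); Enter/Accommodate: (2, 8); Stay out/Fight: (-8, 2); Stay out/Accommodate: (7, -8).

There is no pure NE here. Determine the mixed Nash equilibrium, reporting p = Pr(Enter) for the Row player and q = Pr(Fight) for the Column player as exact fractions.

p = 10/17, q = 5/19

Each player's mixing probability is pinned down by making the *other* player indifferent.
The Column player indifferent between Fight and Accommodate: p·1 + (1−p)·2 = p·8 + (1−p)·(-8) ⟹ 2 + (-1)p = (-8) + 16p ⟹ p = 10/17.
The Row player indifferent between Enter and Stay out: q·6 + (1−q)·2 = q·(-8) + (1−q)·7 ⟹ 2 + 4q = 7 + (-15)q ⟹ q = 5/19.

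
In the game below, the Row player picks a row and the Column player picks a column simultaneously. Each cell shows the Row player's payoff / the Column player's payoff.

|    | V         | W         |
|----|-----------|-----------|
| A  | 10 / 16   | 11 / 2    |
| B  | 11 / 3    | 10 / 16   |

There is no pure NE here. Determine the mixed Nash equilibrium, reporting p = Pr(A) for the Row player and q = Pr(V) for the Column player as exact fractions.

p = 13/27, q = 1/2

In a mixed NE each player is indifferent between their pure strategies, so the opponent's mix sets the indifference.
The Column player indifferent between V and W: p·16 + (1−p)·3 = p·2 + (1−p)·16 ⟹ 3 + 13p = 16 + (-14)p ⟹ p = 13/27.
The Row player indifferent between A and B: q·10 + (1−q)·11 = q·11 + (1−q)·10 ⟹ 11 + (-1)q = 10 + 1q ⟹ q = 1/2.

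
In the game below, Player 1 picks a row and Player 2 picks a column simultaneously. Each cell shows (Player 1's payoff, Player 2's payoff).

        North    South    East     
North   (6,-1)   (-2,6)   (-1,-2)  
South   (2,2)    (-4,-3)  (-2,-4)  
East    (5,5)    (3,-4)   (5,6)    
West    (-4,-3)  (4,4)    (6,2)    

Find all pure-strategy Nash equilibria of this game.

(West, South)

Find each player's best response to every opponent strategy; NE are the intersections.
Player 1's best responses — vs North: North (payoff 6); vs South: West (payoff 4); vs East: West (payoff 6).
Player 2's best responses — vs North: South (payoff 6); vs South: North (payoff 2); vs East: East (payoff 6); vs West: South (payoff 4).
The only mutual best response is (West, South); neither player gains by switching there.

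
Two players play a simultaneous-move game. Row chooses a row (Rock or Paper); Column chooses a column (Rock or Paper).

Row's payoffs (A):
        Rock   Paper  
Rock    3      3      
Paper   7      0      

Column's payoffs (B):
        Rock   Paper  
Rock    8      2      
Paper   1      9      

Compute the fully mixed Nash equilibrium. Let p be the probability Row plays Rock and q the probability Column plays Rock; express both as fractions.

In a mixed NE each player is indifferent between their pure strategies, so the opponent's mix sets the indifference.
Column indifferent between Rock and Paper: p·8 + (1−p)·1 = p·2 + (1−p)·9 ⟹ 1 + 7p = 9 + (-7)p ⟹ p = 4/7.
Row indifferent between Rock and Paper: q·3 + (1−q)·3 = q·7 + (1−q)·0 ⟹ 3 + 0q = 0 + 7q ⟹ q = 3/7.

p = 4/7, q = 3/7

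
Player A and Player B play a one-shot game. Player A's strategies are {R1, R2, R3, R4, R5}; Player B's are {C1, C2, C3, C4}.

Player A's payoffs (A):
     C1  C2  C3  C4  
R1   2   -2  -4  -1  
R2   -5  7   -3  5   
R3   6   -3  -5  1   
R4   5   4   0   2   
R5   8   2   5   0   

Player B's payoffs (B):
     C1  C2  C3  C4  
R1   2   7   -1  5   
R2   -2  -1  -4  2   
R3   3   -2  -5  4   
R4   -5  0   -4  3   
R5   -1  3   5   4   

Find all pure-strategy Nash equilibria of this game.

(R2, C4) and (R5, C3)

Check mutual best responses: a cell is a NE iff neither player can gain by unilaterally deviating.
Player A's best responses — vs C1: R5 (payoff 8); vs C2: R2 (payoff 7); vs C3: R5 (payoff 5); vs C4: R2 (payoff 5).
Player B's best responses — vs R1: C2 (payoff 7); vs R2: C4 (payoff 2); vs R3: C4 (payoff 4); vs R4: C4 (payoff 3); vs R5: C3 (payoff 5).
Mutual best responses occur at (R2, C4) and (R5, C3); at each, neither player gains by switching.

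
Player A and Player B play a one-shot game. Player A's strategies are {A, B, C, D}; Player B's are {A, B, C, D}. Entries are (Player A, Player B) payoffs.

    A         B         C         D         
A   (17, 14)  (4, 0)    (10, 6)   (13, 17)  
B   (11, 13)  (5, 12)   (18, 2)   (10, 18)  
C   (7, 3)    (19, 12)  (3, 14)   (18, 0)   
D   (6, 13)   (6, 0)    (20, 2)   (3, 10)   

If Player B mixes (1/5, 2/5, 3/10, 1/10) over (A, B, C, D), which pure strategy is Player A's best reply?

C

Compute Player A's expected payoff from each pure strategy against the given mix.
A: (1/5)·17 + (2/5)·4 + (3/10)·10 + (1/10)·13 = 93/10
B: (1/5)·11 + (2/5)·5 + (3/10)·18 + (1/10)·10 = 53/5
C: (1/5)·7 + (2/5)·19 + (3/10)·3 + (1/10)·18 = 117/10
D: (1/5)·6 + (2/5)·6 + (3/10)·20 + (1/10)·3 = 99/10
Highest expected payoff is 117/10, from C.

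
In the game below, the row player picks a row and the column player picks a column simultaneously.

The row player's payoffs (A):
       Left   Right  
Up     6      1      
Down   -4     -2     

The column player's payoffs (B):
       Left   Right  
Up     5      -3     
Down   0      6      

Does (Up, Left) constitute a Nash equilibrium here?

Yes

Holding the column player at Left: the row player gets 6 from Up, versus -4 from Down. No profitable deviation for the row player.
Holding the row player at Up: the column player gets 5 from Left, versus -3 from Right. No profitable deviation for the column player either.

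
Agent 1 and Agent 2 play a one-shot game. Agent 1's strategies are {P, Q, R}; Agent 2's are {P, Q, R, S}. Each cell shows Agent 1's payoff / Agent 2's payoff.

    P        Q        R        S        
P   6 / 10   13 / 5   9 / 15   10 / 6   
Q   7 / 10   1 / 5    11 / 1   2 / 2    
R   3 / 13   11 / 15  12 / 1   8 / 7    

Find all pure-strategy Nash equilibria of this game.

(Q, P)

Check mutual best responses: a cell is a NE iff neither player can gain by unilaterally deviating.
Agent 1's best responses — vs P: Q (payoff 7); vs Q: P (payoff 13); vs R: R (payoff 12); vs S: P (payoff 10).
Agent 2's best responses — vs P: R (payoff 15); vs Q: P (payoff 10); vs R: Q (payoff 15).
The only mutual best response is (Q, P); neither player gains by switching there.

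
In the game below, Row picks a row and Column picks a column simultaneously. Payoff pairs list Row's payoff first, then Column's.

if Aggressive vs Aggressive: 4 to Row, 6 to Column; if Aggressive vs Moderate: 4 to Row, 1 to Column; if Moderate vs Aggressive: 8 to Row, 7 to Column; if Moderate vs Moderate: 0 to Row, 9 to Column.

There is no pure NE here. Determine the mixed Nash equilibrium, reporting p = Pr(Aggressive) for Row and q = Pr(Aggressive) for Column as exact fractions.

Each player's mixing probability is pinned down by making the *other* player indifferent.
Column indifferent between Aggressive and Moderate: p·6 + (1−p)·7 = p·1 + (1−p)·9 ⟹ 7 + (-1)p = 9 + (-8)p ⟹ p = 2/7.
Row indifferent between Aggressive and Moderate: q·4 + (1−q)·4 = q·8 + (1−q)·0 ⟹ 4 + 0q = 0 + 8q ⟹ q = 1/2.

p = 2/7, q = 1/2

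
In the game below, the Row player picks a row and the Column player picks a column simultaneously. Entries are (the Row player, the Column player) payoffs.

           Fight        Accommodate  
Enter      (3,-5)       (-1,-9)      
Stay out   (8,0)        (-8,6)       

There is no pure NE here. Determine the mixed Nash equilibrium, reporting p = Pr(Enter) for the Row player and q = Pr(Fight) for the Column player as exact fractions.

In a mixed NE each player is indifferent between their pure strategies, so the opponent's mix sets the indifference.
The Column player indifferent between Fight and Accommodate: p·(-5) + (1−p)·0 = p·(-9) + (1−p)·6 ⟹ 0 + (-5)p = 6 + (-15)p ⟹ p = 3/5.
The Row player indifferent between Enter and Stay out: q·3 + (1−q)·(-1) = q·8 + (1−q)·(-8) ⟹ (-1) + 4q = (-8) + 16q ⟹ q = 7/12.

p = 3/5, q = 7/12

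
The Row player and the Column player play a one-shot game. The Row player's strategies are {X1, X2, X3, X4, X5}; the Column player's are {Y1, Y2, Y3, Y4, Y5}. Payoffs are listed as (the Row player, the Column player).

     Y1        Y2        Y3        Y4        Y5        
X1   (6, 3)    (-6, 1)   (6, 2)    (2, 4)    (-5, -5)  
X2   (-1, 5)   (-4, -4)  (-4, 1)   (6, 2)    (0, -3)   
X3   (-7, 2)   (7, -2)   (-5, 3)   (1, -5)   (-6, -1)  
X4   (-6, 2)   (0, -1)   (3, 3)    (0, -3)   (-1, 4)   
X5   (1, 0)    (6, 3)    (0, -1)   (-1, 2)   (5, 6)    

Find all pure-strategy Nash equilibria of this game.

A profile is a Nash equilibrium when each player is best-responding to the other.
The Row player's best responses — vs Y1: X1 (payoff 6); vs Y2: X3 (payoff 7); vs Y3: X1 (payoff 6); vs Y4: X2 (payoff 6); vs Y5: X5 (payoff 5).
The Column player's best responses — vs X1: Y4 (payoff 4); vs X2: Y1 (payoff 5); vs X3: Y3 (payoff 3); vs X4: Y5 (payoff 4); vs X5: Y5 (payoff 6).
The only mutual best response is (X5, Y5); neither player gains by switching there.

(X5, Y5)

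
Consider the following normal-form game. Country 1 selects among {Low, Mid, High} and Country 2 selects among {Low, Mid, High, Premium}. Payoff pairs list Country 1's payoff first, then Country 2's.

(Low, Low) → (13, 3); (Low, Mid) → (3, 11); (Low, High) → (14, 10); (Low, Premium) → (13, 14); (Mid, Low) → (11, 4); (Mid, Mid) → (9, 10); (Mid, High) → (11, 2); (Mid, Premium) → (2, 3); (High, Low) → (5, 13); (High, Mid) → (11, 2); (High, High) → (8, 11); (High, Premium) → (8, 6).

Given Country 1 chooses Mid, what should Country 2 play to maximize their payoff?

Mid

With Country 1 fixed at Mid, Country 2's payoffs are: Low → 4, Mid → 10, High → 2, Premium → 3.
The maximum is 10, achieved by Mid.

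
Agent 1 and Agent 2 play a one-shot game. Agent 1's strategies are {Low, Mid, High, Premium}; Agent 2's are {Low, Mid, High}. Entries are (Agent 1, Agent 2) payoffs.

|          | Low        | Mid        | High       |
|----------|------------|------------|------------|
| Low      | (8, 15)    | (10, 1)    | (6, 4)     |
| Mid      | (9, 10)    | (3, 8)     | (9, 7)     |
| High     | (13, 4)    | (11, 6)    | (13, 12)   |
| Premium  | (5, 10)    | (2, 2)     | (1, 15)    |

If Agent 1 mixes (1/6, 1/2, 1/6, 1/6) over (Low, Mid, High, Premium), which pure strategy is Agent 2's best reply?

Compute Agent 2's expected payoff from each pure strategy against the given mix.
Low: (1/6)·15 + (1/2)·10 + (1/6)·4 + (1/6)·10 = 59/6
Mid: (1/6)·1 + (1/2)·8 + (1/6)·6 + (1/6)·2 = 11/2
High: (1/6)·4 + (1/2)·7 + (1/6)·12 + (1/6)·15 = 26/3
Highest expected payoff is 59/6, from Low.

Low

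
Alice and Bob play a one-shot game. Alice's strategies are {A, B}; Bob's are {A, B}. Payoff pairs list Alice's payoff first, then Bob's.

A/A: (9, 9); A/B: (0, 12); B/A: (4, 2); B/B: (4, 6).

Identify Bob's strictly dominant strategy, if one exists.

Check whether one of Bob's strategies beats all alternatives regardless of what the opponent does.
B strictly dominates: vs A: 12 > 9; vs B: 6 > 2.

B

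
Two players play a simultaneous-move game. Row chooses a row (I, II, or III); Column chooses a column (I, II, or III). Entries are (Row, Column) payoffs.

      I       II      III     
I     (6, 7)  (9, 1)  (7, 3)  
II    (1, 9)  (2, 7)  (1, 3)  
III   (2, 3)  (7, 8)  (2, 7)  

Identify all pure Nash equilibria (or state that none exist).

(I, I)

Check mutual best responses: a cell is a NE iff neither player can gain by unilaterally deviating.
Row's best responses — vs I: I (payoff 6); vs II: I (payoff 9); vs III: I (payoff 7).
Column's best responses — vs I: I (payoff 7); vs II: I (payoff 9); vs III: II (payoff 8).
The only mutual best response is (I, I); neither player gains by switching there.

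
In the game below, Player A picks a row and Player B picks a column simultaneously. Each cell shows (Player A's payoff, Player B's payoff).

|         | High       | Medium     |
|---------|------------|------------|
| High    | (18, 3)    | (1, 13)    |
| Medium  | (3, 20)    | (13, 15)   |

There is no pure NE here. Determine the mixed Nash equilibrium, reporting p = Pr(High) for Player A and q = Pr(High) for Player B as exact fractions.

p = 1/3, q = 4/9

Each player's mixing probability is pinned down by making the *other* player indifferent.
Player B indifferent between High and Medium: p·3 + (1−p)·20 = p·13 + (1−p)·15 ⟹ 20 + (-17)p = 15 + (-2)p ⟹ p = 1/3.
Player A indifferent between High and Medium: q·18 + (1−q)·1 = q·3 + (1−q)·13 ⟹ 1 + 17q = 13 + (-10)q ⟹ q = 4/9.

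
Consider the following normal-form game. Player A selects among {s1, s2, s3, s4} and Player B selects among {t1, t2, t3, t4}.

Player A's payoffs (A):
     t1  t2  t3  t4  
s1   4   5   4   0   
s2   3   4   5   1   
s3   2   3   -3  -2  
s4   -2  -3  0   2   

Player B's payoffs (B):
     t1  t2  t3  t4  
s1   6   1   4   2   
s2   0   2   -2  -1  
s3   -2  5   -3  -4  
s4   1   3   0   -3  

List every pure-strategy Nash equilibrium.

Find each player's best response to every opponent strategy; NE are the intersections.
Player A's best responses — vs t1: s1 (payoff 4); vs t2: s1 (payoff 5); vs t3: s2 (payoff 5); vs t4: s4 (payoff 2).
Player B's best responses — vs s1: t1 (payoff 6); vs s2: t2 (payoff 2); vs s3: t2 (payoff 5); vs s4: t2 (payoff 3).
The only mutual best response is (s1, t1); neither player gains by switching there.

(s1, t1)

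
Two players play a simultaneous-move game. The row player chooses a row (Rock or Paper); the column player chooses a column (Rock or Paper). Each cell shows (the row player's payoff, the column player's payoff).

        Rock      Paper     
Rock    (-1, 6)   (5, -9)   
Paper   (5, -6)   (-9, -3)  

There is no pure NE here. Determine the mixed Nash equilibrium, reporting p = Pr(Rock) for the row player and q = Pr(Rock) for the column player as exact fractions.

p = 1/6, q = 7/10

In a mixed NE each player is indifferent between their pure strategies, so the opponent's mix sets the indifference.
The column player indifferent between Rock and Paper: p·6 + (1−p)·(-6) = p·(-9) + (1−p)·(-3) ⟹ (-6) + 12p = (-3) + (-6)p ⟹ p = 1/6.
The row player indifferent between Rock and Paper: q·(-1) + (1−q)·5 = q·5 + (1−q)·(-9) ⟹ 5 + (-6)q = (-9) + 14q ⟹ q = 7/10.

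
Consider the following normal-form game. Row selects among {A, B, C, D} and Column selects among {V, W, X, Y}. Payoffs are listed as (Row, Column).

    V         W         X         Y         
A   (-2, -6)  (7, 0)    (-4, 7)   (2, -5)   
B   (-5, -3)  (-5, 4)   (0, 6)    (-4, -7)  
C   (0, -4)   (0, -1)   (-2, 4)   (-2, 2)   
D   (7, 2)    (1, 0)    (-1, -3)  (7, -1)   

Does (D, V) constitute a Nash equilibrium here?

Holding Column at V: Row gets 7 from D, versus -2 from A, -5 from B, 0 from C. No profitable deviation for Row.
Holding Row at D: Column gets 2 from V, versus 0 from W, -3 from X, -1 from Y. No profitable deviation for Column either.

Yes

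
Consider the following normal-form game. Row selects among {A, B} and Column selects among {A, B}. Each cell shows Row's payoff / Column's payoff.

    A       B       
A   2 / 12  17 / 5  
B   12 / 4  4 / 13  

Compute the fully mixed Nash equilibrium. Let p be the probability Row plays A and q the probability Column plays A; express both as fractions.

p = 9/16, q = 13/23

Each player's mixing probability is pinned down by making the *other* player indifferent.
Column indifferent between A and B: p·12 + (1−p)·4 = p·5 + (1−p)·13 ⟹ 4 + 8p = 13 + (-8)p ⟹ p = 9/16.
Row indifferent between A and B: q·2 + (1−q)·17 = q·12 + (1−q)·4 ⟹ 17 + (-15)q = 4 + 8q ⟹ q = 13/23.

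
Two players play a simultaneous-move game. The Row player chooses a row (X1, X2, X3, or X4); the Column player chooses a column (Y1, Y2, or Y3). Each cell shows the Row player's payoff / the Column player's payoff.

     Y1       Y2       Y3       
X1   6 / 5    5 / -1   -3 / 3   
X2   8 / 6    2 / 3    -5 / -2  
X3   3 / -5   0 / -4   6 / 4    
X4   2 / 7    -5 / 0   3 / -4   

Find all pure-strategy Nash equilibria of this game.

Check mutual best responses: a cell is a NE iff neither player can gain by unilaterally deviating.
The Row player's best responses — vs Y1: X2 (payoff 8); vs Y2: X1 (payoff 5); vs Y3: X3 (payoff 6).
The Column player's best responses — vs X1: Y1 (payoff 5); vs X2: Y1 (payoff 6); vs X3: Y3 (payoff 4); vs X4: Y1 (payoff 7).
Mutual best responses occur at (X2, Y1) and (X3, Y3); at each, neither player gains by switching.

(X2, Y1) and (X3, Y3)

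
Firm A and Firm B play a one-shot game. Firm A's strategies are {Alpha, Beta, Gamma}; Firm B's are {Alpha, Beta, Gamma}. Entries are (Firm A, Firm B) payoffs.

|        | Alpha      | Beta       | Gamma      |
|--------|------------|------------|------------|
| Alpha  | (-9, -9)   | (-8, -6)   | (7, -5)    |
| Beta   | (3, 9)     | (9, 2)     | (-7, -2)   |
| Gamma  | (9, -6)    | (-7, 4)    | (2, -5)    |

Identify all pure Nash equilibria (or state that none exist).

(Alpha, Gamma)

A profile is a Nash equilibrium when each player is best-responding to the other.
Firm A's best responses — vs Alpha: Gamma (payoff 9); vs Beta: Beta (payoff 9); vs Gamma: Alpha (payoff 7).
Firm B's best responses — vs Alpha: Gamma (payoff -5); vs Beta: Alpha (payoff 9); vs Gamma: Beta (payoff 4).
The only mutual best response is (Alpha, Gamma); neither player gains by switching there.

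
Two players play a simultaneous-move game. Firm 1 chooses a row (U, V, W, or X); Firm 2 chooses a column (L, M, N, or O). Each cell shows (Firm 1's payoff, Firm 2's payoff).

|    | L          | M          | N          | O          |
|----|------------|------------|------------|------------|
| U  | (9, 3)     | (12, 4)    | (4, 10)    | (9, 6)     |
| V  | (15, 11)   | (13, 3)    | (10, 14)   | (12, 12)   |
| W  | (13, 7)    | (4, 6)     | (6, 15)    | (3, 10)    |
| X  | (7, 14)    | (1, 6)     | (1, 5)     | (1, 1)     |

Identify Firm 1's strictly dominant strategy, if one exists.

Check whether one of Firm 1's strategies beats all alternatives regardless of what the opponent does.
V strictly dominates: vs L: 15 > each of {9, 13, 7}; vs M: 13 > each of {12, 4, 1}; vs N: 10 > each of {4, 6, 1}; vs O: 12 > each of {9, 3, 1}.

V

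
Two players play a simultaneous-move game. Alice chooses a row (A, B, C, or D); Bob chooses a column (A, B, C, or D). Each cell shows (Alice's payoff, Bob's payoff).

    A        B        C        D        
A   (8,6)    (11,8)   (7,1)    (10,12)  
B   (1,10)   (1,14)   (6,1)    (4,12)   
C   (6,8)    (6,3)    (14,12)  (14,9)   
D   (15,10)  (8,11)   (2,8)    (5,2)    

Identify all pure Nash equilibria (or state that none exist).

Check mutual best responses: a cell is a NE iff neither player can gain by unilaterally deviating.
Alice's best responses — vs A: D (payoff 15); vs B: A (payoff 11); vs C: C (payoff 14); vs D: C (payoff 14).
Bob's best responses — vs A: D (payoff 12); vs B: B (payoff 14); vs C: C (payoff 12); vs D: B (payoff 11).
The only mutual best response is (C, C); neither player gains by switching there.

(C, C)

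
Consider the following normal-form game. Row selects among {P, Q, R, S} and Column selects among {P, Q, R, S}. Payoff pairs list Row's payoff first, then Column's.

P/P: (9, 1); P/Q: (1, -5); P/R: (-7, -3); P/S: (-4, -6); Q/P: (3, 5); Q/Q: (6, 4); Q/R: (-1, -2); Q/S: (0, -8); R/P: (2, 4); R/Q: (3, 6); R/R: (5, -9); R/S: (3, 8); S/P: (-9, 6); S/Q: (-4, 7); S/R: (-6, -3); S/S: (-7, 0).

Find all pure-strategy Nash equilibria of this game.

A profile is a Nash equilibrium when each player is best-responding to the other.
Row's best responses — vs P: P (payoff 9); vs Q: Q (payoff 6); vs R: R (payoff 5); vs S: R (payoff 3).
Column's best responses — vs P: P (payoff 1); vs Q: P (payoff 5); vs R: S (payoff 8); vs S: Q (payoff 7).
Mutual best responses occur at (P, P) and (R, S); at each, neither player gains by switching.

(P, P) and (R, S)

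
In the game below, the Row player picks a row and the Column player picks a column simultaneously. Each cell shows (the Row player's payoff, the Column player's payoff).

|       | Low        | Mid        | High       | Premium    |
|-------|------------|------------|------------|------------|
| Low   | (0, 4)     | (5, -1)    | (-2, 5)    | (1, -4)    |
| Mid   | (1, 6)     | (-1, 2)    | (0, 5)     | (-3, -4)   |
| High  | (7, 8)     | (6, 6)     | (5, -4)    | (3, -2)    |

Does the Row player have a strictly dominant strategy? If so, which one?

Check whether one of the Row player's strategies beats all alternatives regardless of what the opponent does.
High strictly dominates: vs Low: 7 > each of {0, 1}; vs Mid: 6 > each of {5, -1}; vs High: 5 > each of {-2, 0}; vs Premium: 3 > each of {1, -3}.

High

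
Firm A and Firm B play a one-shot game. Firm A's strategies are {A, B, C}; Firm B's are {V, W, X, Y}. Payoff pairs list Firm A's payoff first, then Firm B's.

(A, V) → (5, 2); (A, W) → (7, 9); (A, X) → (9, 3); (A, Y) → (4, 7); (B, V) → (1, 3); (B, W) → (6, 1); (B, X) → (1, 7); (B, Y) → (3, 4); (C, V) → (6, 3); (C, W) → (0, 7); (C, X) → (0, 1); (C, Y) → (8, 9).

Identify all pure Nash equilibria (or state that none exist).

(A, W) and (C, Y)

Find each player's best response to every opponent strategy; NE are the intersections.
Firm A's best responses — vs V: C (payoff 6); vs W: A (payoff 7); vs X: A (payoff 9); vs Y: C (payoff 8).
Firm B's best responses — vs A: W (payoff 9); vs B: X (payoff 7); vs C: Y (payoff 9).
Mutual best responses occur at (A, W) and (C, Y); at each, neither player gains by switching.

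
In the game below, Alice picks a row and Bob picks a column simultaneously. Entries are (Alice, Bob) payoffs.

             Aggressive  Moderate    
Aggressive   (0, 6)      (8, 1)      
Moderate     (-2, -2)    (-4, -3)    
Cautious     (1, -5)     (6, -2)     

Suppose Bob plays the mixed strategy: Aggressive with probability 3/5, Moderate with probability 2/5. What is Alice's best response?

Aggressive

Compute Alice's expected payoff from each pure strategy against the given mix.
Aggressive: (3/5)·0 + (2/5)·8 = 16/5
Moderate: (3/5)·(-2) + (2/5)·(-4) = -14/5
Cautious: (3/5)·1 + (2/5)·6 = 3
Highest expected payoff is 16/5, from Aggressive.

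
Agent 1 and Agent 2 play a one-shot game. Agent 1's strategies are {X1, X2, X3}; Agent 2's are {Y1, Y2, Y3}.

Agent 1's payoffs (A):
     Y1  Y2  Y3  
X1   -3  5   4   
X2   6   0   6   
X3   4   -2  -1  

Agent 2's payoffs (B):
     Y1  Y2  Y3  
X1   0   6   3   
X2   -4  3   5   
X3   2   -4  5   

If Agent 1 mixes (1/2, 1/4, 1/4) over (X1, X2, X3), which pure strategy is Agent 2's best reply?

Compute Agent 2's expected payoff from each pure strategy against the given mix.
Y1: (1/2)·0 + (1/4)·(-4) + (1/4)·2 = -1/2
Y2: (1/2)·6 + (1/4)·3 + (1/4)·(-4) = 11/4
Y3: (1/2)·3 + (1/4)·5 + (1/4)·5 = 4
Highest expected payoff is 4, from Y3.

Y3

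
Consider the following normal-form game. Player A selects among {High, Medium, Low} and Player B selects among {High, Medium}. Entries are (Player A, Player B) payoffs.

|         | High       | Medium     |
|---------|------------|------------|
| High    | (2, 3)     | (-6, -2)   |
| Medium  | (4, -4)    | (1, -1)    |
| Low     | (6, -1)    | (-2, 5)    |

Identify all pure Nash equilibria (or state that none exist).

A profile is a Nash equilibrium when each player is best-responding to the other.
Player A's best responses — vs High: Low (payoff 6); vs Medium: Medium (payoff 1).
Player B's best responses — vs High: High (payoff 3); vs Medium: Medium (payoff -1); vs Low: Medium (payoff 5).
The only mutual best response is (Medium, Medium); neither player gains by switching there.

(Medium, Medium)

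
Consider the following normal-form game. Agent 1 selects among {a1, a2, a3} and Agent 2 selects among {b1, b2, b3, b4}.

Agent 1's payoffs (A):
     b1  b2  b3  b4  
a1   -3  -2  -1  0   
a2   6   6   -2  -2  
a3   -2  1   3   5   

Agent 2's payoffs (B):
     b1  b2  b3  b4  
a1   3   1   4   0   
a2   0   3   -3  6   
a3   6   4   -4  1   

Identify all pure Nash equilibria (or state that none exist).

Check mutual best responses: a cell is a NE iff neither player can gain by unilaterally deviating.
Agent 1's best responses — vs b1: a2 (payoff 6); vs b2: a2 (payoff 6); vs b3: a3 (payoff 3); vs b4: a3 (payoff 5).
Agent 2's best responses — vs a1: b3 (payoff 4); vs a2: b4 (payoff 6); vs a3: b1 (payoff 6).
No cell has both players best-responding. For instance, Agent 1's best reply to b3 is a3, but against a3 Agent 2 prefers b1 over b3.

None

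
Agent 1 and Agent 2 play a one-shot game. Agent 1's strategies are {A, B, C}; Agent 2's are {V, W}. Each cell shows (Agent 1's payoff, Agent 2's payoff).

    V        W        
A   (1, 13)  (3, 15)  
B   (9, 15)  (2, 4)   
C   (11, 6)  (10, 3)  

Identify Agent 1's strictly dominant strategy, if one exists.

A strategy is strictly dominant if it gives Agent 1 a strictly higher payoff than every other strategy, against every choice by the opponent.
C strictly dominates: vs V: 11 > each of {1, 9}; vs W: 10 > each of {3, 2}.

C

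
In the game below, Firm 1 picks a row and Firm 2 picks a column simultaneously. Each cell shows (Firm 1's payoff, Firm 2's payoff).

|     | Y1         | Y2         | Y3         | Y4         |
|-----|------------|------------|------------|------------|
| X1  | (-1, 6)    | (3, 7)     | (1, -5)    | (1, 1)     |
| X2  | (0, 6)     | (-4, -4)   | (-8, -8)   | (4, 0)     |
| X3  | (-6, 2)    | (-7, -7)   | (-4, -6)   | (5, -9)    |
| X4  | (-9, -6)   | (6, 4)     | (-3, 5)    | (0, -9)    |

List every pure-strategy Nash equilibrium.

A profile is a Nash equilibrium when each player is best-responding to the other.
Firm 1's best responses — vs Y1: X2 (payoff 0); vs Y2: X4 (payoff 6); vs Y3: X1 (payoff 1); vs Y4: X3 (payoff 5).
Firm 2's best responses — vs X1: Y2 (payoff 7); vs X2: Y1 (payoff 6); vs X3: Y1 (payoff 2); vs X4: Y3 (payoff 5).
The only mutual best response is (X2, Y1); neither player gains by switching there.

(X2, Y1)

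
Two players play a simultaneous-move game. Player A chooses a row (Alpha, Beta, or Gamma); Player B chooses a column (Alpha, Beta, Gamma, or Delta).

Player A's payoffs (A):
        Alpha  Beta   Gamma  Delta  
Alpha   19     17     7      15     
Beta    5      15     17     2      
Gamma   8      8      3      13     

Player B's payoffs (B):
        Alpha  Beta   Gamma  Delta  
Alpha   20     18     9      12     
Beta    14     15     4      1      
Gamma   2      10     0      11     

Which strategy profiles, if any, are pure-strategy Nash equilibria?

Check mutual best responses: a cell is a NE iff neither player can gain by unilaterally deviating.
Player A's best responses — vs Alpha: Alpha (payoff 19); vs Beta: Alpha (payoff 17); vs Gamma: Beta (payoff 17); vs Delta: Alpha (payoff 15).
Player B's best responses — vs Alpha: Alpha (payoff 20); vs Beta: Beta (payoff 15); vs Gamma: Delta (payoff 11).
The only mutual best response is (Alpha, Alpha); neither player gains by switching there.

(Alpha, Alpha)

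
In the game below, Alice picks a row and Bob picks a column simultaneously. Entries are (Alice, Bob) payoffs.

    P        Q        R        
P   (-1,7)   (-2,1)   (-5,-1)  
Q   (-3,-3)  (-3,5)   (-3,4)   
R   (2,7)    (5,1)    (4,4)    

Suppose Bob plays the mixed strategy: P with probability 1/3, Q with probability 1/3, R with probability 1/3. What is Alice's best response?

R

Alice's best reply maximizes expected payoff against the mix.
P: (1/3)·(-1) + (1/3)·(-2) + (1/3)·(-5) = -8/3
Q: (1/3)·(-3) + (1/3)·(-3) + (1/3)·(-3) = -3
R: (1/3)·2 + (1/3)·5 + (1/3)·4 = 11/3
Highest expected payoff is 11/3, from R.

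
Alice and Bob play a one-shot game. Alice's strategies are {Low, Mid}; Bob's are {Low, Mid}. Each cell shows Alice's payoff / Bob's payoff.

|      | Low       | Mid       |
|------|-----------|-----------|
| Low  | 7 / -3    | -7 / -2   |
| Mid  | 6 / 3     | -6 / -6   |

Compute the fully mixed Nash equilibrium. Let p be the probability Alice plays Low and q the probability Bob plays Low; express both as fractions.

In a mixed NE each player is indifferent between their pure strategies, so the opponent's mix sets the indifference.
Bob indifferent between Low and Mid: p·(-3) + (1−p)·3 = p·(-2) + (1−p)·(-6) ⟹ 3 + (-6)p = (-6) + 4p ⟹ p = 9/10.
Alice indifferent between Low and Mid: q·7 + (1−q)·(-7) = q·6 + (1−q)·(-6) ⟹ (-7) + 14q = (-6) + 12q ⟹ q = 1/2.

p = 9/10, q = 1/2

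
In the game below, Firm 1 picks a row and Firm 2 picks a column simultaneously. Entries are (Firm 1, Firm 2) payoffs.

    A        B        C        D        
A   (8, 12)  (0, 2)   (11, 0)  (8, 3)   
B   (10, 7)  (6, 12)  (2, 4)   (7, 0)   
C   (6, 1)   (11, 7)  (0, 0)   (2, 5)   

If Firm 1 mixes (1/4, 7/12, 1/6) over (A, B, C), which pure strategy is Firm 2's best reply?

B

Compute Firm 2's expected payoff from each pure strategy against the given mix.
A: (1/4)·12 + (7/12)·7 + (1/6)·1 = 29/4
B: (1/4)·2 + (7/12)·12 + (1/6)·7 = 26/3
C: (1/4)·0 + (7/12)·4 + (1/6)·0 = 7/3
D: (1/4)·3 + (7/12)·0 + (1/6)·5 = 19/12
Highest expected payoff is 26/3, from B.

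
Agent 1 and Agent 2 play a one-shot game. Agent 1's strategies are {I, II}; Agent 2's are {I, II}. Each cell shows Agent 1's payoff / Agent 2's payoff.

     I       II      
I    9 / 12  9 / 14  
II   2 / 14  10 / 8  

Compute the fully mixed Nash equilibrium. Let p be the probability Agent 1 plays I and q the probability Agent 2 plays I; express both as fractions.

In a mixed NE each player is indifferent between their pure strategies, so the opponent's mix sets the indifference.
Agent 2 indifferent between I and II: p·12 + (1−p)·14 = p·14 + (1−p)·8 ⟹ 14 + (-2)p = 8 + 6p ⟹ p = 3/4.
Agent 1 indifferent between I and II: q·9 + (1−q)·9 = q·2 + (1−q)·10 ⟹ 9 + 0q = 10 + (-8)q ⟹ q = 1/8.

p = 3/4, q = 1/8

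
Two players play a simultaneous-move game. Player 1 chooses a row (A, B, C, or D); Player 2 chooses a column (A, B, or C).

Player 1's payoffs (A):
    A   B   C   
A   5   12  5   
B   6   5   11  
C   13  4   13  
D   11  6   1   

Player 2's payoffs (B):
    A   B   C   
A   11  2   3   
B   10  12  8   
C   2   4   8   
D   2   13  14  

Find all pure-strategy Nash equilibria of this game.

(C, C)

Check mutual best responses: a cell is a NE iff neither player can gain by unilaterally deviating.
Player 1's best responses — vs A: C (payoff 13); vs B: A (payoff 12); vs C: C (payoff 13).
Player 2's best responses — vs A: A (payoff 11); vs B: B (payoff 12); vs C: C (payoff 8); vs D: C (payoff 14).
The only mutual best response is (C, C); neither player gains by switching there.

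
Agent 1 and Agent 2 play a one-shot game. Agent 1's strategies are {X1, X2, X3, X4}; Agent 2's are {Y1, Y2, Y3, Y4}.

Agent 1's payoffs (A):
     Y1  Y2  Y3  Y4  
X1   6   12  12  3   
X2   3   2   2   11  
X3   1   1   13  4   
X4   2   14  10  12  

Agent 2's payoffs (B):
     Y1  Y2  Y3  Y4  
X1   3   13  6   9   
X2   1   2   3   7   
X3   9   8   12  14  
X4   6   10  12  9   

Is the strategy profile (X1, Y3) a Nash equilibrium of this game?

Holding Agent 2 at Y3: Agent 1 gets 12 from X1 but could get 13 by switching to X3. Agent 1 has a profitable deviation.

No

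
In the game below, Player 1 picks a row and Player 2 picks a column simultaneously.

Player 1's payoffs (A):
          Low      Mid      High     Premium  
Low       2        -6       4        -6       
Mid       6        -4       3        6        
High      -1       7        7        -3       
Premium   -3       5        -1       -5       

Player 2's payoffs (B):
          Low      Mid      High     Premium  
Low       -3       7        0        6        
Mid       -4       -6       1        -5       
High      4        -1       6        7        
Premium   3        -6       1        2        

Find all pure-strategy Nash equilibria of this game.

Check mutual best responses: a cell is a NE iff neither player can gain by unilaterally deviating.
Player 1's best responses — vs Low: Mid (payoff 6); vs Mid: High (payoff 7); vs High: High (payoff 7); vs Premium: Mid (payoff 6).
Player 2's best responses — vs Low: Mid (payoff 7); vs Mid: High (payoff 1); vs High: Premium (payoff 7); vs Premium: Low (payoff 3).
No cell has both players best-responding. For instance, Player 1's best reply to Low is Mid, but against Mid Player 2 prefers High over Low.

None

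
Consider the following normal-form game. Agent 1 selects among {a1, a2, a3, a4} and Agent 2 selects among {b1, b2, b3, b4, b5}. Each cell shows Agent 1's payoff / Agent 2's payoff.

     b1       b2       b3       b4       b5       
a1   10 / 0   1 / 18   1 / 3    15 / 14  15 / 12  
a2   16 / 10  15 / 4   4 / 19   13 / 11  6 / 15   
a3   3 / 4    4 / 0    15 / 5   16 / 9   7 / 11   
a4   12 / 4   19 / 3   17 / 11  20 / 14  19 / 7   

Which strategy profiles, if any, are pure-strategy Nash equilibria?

(a4, b4)

Find each player's best response to every opponent strategy; NE are the intersections.
Agent 1's best responses — vs b1: a2 (payoff 16); vs b2: a4 (payoff 19); vs b3: a4 (payoff 17); vs b4: a4 (payoff 20); vs b5: a4 (payoff 19).
Agent 2's best responses — vs a1: b2 (payoff 18); vs a2: b3 (payoff 19); vs a3: b5 (payoff 11); vs a4: b4 (payoff 14).
The only mutual best response is (a4, b4); neither player gains by switching there.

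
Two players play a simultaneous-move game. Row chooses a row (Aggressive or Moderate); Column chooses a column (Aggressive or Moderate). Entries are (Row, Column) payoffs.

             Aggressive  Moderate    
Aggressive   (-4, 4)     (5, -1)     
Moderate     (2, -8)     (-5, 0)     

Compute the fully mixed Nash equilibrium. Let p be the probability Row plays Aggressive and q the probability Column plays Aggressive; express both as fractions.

p = 8/13, q = 5/8

In a mixed NE each player is indifferent between their pure strategies, so the opponent's mix sets the indifference.
Column indifferent between Aggressive and Moderate: p·4 + (1−p)·(-8) = p·(-1) + (1−p)·0 ⟹ (-8) + 12p = 0 + (-1)p ⟹ p = 8/13.
Row indifferent between Aggressive and Moderate: q·(-4) + (1−q)·5 = q·2 + (1−q)·(-5) ⟹ 5 + (-9)q = (-5) + 7q ⟹ q = 5/8.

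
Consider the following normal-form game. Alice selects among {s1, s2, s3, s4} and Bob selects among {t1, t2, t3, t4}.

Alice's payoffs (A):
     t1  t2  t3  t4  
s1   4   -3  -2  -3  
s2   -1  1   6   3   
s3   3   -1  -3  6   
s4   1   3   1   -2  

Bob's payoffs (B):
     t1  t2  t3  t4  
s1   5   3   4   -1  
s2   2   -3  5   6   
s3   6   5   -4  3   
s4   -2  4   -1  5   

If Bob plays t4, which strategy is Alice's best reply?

s3

With Bob fixed at t4, Alice's payoffs are: s1 → -3, s2 → 3, s3 → 6, s4 → -2.
The maximum is 6, achieved by s3.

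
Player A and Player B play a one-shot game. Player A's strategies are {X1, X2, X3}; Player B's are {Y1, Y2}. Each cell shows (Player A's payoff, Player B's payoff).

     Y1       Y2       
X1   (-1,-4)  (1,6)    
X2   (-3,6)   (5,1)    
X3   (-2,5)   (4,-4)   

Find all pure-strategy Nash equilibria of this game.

None

Check mutual best responses: a cell is a NE iff neither player can gain by unilaterally deviating.
Player A's best responses — vs Y1: X1 (payoff -1); vs Y2: X2 (payoff 5).
Player B's best responses — vs X1: Y2 (payoff 6); vs X2: Y1 (payoff 6); vs X3: Y1 (payoff 5).
No cell has both players best-responding. For instance, Player A's best reply to Y2 is X2, but against X2 Player B prefers Y1 over Y2.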